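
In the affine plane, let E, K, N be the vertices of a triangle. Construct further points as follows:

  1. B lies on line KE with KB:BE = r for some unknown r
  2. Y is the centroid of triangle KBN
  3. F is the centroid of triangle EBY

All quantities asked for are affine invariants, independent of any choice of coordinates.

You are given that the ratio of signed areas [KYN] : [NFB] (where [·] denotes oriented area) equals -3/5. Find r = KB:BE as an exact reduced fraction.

r = 1/2

Work in coordinates with E = (0, 0), K = (1, 0), N = (0, 1).
1. With KB:BE = r, write λ = r/(r+1) so B = K + λ·(E−K); B is affine-linear in λ
2. Y is the centroid of triangle KBN ⇒ Y is an affine combination of earlier points and hence also affine-linear in λ
3. F is the centroid of triangle EBY ⇒ F is an affine combination of earlier points and hence also affine-linear in λ
Every point depending on B is an affine combination of B and λ-independent points, so each such coordinate is linear in λ; the λ² term in each signed area is a multiple of (E−K)×(E−K) = 0, so 2·[KYN] and 2·[NFB] are each linear in λ. Evaluating at λ=0 and λ=1:
  2·[KYN] = -1/3·λ,   2·[NFB] = -4/9·λ + 1/3
So [KYN]:[NFB] = (-1/3·λ) / (-4/9·λ + 1/3). Setting this equal to -3/5:
  -1/3·λ = -3/5·(-4/9·λ + 1/3)  ⇒  λ = 1/3
Then r = λ/(1−λ) = (1/3)/(2/3) = 1/2. Check: with r = 1/2, B = (2/3, 0) and [KYN]:[NFB] = -3/5 as required.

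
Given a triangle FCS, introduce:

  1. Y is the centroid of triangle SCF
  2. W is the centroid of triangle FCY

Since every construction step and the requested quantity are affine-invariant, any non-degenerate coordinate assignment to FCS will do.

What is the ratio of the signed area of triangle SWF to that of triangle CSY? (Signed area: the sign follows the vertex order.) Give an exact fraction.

Assign F = (0, 0), C = (1, 0), S = (0, 1) — the answer is frame-independent, so this choice is without loss of generality.
1. Y is the centroid of triangle SCF ⇒ Y = (1/3, 1/3)
2. W is the centroid of triangle FCY ⇒ W = (4/9, 1/9)
2·[SWF] = -4/9, 2·[CSY] = 1/3
[SWF]:[CSY] = -4/9:1/3 = -4/3

[SWF]:[CSY] = -4/3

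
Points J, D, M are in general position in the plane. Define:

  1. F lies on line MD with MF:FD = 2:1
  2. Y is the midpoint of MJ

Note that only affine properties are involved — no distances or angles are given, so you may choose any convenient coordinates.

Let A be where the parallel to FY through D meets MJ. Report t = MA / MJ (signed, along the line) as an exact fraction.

t = 3/4

Work in coordinates with J = (0, 0), D = (1, 0), M = (0, 1).
1. F lies on line MD with MF:FD = 2:1 ⇒ F = (2/3, 1/3)
2. Y is the midpoint of MJ ⇒ Y = (0, 1/2)
through D parallel to FY: direction (-2/3, 1/6); meets MJ at A = (0, 1/4)
A = M + t·(J−M) with t = 3/4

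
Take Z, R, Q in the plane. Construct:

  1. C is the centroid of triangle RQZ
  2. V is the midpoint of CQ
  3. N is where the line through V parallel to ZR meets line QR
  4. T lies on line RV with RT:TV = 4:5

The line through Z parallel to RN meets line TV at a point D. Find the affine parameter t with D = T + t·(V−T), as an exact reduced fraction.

t = 10

Set Z = (0, 0), R = (1, 0), Q = (0, 1); any affine frame gives the same invariant.
1. C is the centroid of triangle RQZ ⇒ C = (1/3, 1/3)
2. V is the midpoint of CQ ⇒ V = (1/6, 2/3)
3. N is where the line through V parallel to ZR meets line QR ⇒ N = (1/3, 2/3)
4. T lies on line RV with RT:TV = 4:5 ⇒ T = (17/27, 8/27)
through Z parallel to RN: direction (-2/3, 2/3); meets TV at D = (-4, 4)
D = T + t·(V−T) with t = 10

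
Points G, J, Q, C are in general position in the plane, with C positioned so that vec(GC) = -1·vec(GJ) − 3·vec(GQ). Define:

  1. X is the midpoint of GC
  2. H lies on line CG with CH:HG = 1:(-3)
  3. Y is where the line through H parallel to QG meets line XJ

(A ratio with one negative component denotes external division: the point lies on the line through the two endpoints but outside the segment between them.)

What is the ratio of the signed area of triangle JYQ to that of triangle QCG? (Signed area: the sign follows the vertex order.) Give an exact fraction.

[JYQ]:[QCG] = -5

Work in coordinates with G = (0, 0), J = (1, 0), Q = (0, 1), C = (-1, -3).
1. X is the midpoint of GC ⇒ X = (-1/2, -3/2)
2. H lies on line CG with CH:HG = 1:(-3) ⇒ H = (-3/2, -9/2)
3. Y is where the line through H parallel to QG meets line XJ ⇒ Y = (-3/2, -5/2)
2·[JYQ] = -5, 2·[QCG] = 1
[JYQ]:[QCG] = -5:1 = -5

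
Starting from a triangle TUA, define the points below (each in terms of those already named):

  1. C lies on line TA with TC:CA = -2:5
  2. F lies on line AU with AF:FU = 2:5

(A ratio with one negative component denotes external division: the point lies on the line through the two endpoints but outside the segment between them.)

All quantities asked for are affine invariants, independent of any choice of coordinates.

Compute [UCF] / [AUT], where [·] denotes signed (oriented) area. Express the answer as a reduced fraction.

[UCF]:[AUT] = 25/21

Assign T = (0, 0), U = (1, 0), A = (0, 1) — the answer is frame-independent, so this choice is without loss of generality.
1. C lies on line TA with TC:CA = -2:5 ⇒ C = (0, -2/3)
2. F lies on line AU with AF:FU = 2:5 ⇒ F = (2/7, 5/7)
2·[UCF] = -25/21, 2·[AUT] = -1
[UCF]:[AUT] = -25/21:-1 = 25/21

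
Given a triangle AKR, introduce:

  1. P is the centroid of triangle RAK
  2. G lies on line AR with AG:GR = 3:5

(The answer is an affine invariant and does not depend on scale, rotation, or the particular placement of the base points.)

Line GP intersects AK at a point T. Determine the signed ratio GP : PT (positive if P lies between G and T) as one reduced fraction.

Work in coordinates with A = (0, 0), K = (1, 0), R = (0, 1).
1. P is the centroid of triangle RAK ⇒ P = (1/3, 1/3)
2. G lies on line AR with AG:GR = 3:5 ⇒ G = (0, 3/8)
line GP meets AK at T = (3, 0)
P = G + t·(T−G) with t = 1/9, so GP:PT = 1/9:8/9

GP:PT = 1/8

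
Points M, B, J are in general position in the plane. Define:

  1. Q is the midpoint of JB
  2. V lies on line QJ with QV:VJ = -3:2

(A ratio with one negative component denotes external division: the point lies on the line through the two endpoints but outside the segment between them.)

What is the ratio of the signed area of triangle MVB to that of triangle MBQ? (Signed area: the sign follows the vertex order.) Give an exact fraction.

[MVB]:[MBQ] = -4

Work in coordinates with M = (0, 0), B = (1, 0), J = (0, 1).
1. Q is the midpoint of JB ⇒ Q = (1/2, 1/2)
2. V lies on line QJ with QV:VJ = -3:2 ⇒ V = (-1, 2)
2·[MVB] = -2, 2·[MBQ] = 1/2
[MVB]:[MBQ] = -2:1/2 = -4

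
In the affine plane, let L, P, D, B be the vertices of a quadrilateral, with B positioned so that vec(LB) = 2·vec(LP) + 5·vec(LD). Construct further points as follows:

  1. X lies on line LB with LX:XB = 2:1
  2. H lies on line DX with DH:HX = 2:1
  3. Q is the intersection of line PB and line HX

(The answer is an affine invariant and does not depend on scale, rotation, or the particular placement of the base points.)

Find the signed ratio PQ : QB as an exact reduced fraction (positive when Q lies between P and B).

PQ:QB = 11/2

Choose coordinates L = (0, 0), P = (1, 0), D = (0, 1), B = (2, 5).
1. X lies on line LB with LX:XB = 2:1 ⇒ X = (4/3, 10/3)
2. H lies on line DX with DH:HX = 2:1 ⇒ H = (8/9, 23/9)
3. Q is the intersection of line PB and line HX ⇒ Q = (24/13, 55/13)
Q = P + t·(B−P) with t = 11/13, so PQ:QB = t:(1−t) = 11/13:2/13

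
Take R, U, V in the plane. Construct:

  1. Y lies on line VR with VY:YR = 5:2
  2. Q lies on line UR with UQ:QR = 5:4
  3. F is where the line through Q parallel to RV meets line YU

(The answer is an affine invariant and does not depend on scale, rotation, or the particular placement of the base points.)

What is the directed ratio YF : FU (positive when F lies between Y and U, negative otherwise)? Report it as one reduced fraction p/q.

Set R = (0, 0), U = (1, 0), V = (0, 1); any affine frame gives the same invariant.
1. Y lies on line VR with VY:YR = 5:2 ⇒ Y = (0, 2/7)
2. Q lies on line UR with UQ:QR = 5:4 ⇒ Q = (4/9, 0)
3. F is where the line through Q parallel to RV meets line YU ⇒ F = (4/9, 10/63)
F = Y + t·(U−Y) with t = 4/9, so YF:FU = t:(1−t) = 4/9:5/9

YF:FU = 4/5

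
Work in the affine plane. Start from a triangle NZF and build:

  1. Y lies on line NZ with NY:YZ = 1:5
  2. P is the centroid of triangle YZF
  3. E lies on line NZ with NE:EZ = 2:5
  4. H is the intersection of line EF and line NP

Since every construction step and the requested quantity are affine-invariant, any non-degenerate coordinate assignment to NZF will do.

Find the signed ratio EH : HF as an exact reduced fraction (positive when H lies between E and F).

Assign N = (0, 0), Z = (1, 0), F = (0, 1) — the answer is frame-independent, so this choice is without loss of generality.
1. Y lies on line NZ with NY:YZ = 1:5 ⇒ Y = (1/6, 0)
2. P is the centroid of triangle YZF ⇒ P = (7/18, 1/3)
3. E lies on line NZ with NE:EZ = 2:5 ⇒ E = (2/7, 0)
4. H is the intersection of line EF and line NP ⇒ H = (14/61, 12/61)
H = E + t·(F−E) with t = 12/61, so EH:HF = t:(1−t) = 12/61:49/61

EH:HF = 12/49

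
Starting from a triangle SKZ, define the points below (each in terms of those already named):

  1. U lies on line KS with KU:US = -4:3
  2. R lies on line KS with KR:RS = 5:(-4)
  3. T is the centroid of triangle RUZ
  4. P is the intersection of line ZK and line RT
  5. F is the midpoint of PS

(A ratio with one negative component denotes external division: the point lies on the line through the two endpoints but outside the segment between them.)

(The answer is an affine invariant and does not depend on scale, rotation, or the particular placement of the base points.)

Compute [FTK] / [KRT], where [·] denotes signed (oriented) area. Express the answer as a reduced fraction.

[FTK]:[KRT] = -13/20

Choose coordinates S = (0, 0), K = (1, 0), Z = (0, 1).
1. U lies on line KS with KU:US = -4:3 ⇒ U = (-3, 0)
2. R lies on line KS with KR:RS = 5:(-4) ⇒ R = (-4, 0)
3. T is the centroid of triangle RUZ ⇒ T = (-7/3, 1/3)
4. P is the intersection of line ZK and line RT ⇒ P = (1/6, 5/6)
5. F is the midpoint of PS ⇒ F = (1/12, 5/12)
2·[FTK] = 13/12, 2·[KRT] = -5/3
[FTK]:[KRT] = 13/12:-5/3 = -13/20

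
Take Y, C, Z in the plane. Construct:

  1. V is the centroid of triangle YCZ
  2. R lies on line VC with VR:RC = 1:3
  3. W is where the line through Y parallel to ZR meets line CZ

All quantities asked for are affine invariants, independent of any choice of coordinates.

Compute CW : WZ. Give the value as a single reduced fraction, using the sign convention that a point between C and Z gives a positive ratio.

Set Y = (0, 0), C = (1, 0), Z = (0, 1); any affine frame gives the same invariant.
1. V is the centroid of triangle YCZ ⇒ V = (1/3, 1/3)
2. R lies on line VC with VR:RC = 1:3 ⇒ R = (1/2, 1/4)
3. W is where the line through Y parallel to ZR meets line CZ ⇒ W = (-2, 3)
W = C + t·(Z−C) with t = 3, so CW:WZ = t:(1−t) = 3:-2

CW:WZ = -3/2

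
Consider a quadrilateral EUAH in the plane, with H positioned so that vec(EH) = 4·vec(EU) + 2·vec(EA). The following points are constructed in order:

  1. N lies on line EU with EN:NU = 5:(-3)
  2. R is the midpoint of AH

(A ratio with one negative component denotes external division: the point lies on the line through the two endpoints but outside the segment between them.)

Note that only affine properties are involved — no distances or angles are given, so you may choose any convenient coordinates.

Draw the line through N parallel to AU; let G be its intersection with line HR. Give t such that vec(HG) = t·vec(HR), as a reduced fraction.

t = 7/5

Work in coordinates with E = (0, 0), U = (1, 0), A = (0, 1), H = (4, 2).
1. N lies on line EU with EN:NU = 5:(-3) ⇒ N = (5/2, 0)
2. R is the midpoint of AH ⇒ R = (2, 3/2)
through N parallel to AU: direction (1, -1); meets HR at G = (6/5, 13/10)
G = H + t·(R−H) with t = 7/5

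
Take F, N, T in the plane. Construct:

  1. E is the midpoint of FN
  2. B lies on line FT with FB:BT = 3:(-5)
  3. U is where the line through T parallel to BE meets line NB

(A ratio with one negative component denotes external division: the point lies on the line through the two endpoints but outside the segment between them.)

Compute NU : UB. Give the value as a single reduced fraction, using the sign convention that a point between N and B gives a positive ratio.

NU:UB = -8/5

Set F = (0, 0), N = (1, 0), T = (0, 1); any affine frame gives the same invariant.
1. E is the midpoint of FN ⇒ E = (1/2, 0)
2. B lies on line FT with FB:BT = 3:(-5) ⇒ B = (0, -3/2)
3. U is where the line through T parallel to BE meets line NB ⇒ U = (-5/3, -4)
U = N + t·(B−N) with t = 8/3, so NU:UB = t:(1−t) = 8/3:-5/3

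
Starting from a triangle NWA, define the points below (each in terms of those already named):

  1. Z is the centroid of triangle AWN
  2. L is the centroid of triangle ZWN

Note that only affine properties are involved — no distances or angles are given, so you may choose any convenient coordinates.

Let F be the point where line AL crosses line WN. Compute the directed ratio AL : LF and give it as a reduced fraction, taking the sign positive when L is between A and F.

Work in coordinates with N = (0, 0), W = (1, 0), A = (0, 1).
1. Z is the centroid of triangle AWN ⇒ Z = (1/3, 1/3)
2. L is the centroid of triangle ZWN ⇒ L = (4/9, 1/9)
line AL meets WN at F = (1/2, 0)
L = A + t·(F−A) with t = 8/9, so AL:LF = 8/9:1/9

AL:LF = 8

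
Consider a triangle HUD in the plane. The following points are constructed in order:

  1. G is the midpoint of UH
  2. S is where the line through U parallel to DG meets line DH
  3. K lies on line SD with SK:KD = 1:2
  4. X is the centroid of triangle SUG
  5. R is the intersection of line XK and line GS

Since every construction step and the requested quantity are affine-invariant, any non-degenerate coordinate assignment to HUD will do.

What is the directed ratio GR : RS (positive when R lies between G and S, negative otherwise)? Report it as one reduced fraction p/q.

Choose coordinates H = (0, 0), U = (1, 0), D = (0, 1).
1. G is the midpoint of UH ⇒ G = (1/2, 0)
2. S is where the line through U parallel to DG meets line DH ⇒ S = (0, 2)
3. K lies on line SD with SK:KD = 1:2 ⇒ K = (0, 5/3)
4. X is the centroid of triangle SUG ⇒ X = (1/2, 2/3)
5. R is the intersection of line XK and line GS ⇒ R = (1/6, 4/3)
R = G + t·(S−G) with t = 2/3, so GR:RS = t:(1−t) = 2/3:1/3

GR:RS = 2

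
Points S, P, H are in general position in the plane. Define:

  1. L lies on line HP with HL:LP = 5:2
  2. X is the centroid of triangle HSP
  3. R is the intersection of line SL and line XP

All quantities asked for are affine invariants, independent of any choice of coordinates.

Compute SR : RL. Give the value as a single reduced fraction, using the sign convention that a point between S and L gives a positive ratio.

SR:RL = 7/2

Assign S = (0, 0), P = (1, 0), H = (0, 1) — the answer is frame-independent, so this choice is without loss of generality.
1. L lies on line HP with HL:LP = 5:2 ⇒ L = (5/7, 2/7)
2. X is the centroid of triangle HSP ⇒ X = (1/3, 1/3)
3. R is the intersection of line SL and line XP ⇒ R = (5/9, 2/9)
R = S + t·(L−S) with t = 7/9, so SR:RL = t:(1−t) = 7/9:2/9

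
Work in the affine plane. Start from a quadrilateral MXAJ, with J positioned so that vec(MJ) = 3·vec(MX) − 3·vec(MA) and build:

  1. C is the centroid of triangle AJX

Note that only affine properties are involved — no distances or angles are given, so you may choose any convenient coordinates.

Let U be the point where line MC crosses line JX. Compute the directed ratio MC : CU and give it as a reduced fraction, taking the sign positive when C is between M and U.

MC:CU = 8

Choose coordinates M = (0, 0), X = (1, 0), A = (0, 1), J = (3, -3).
1. C is the centroid of triangle AJX ⇒ C = (4/3, -2/3)
line MC meets JX at U = (3/2, -3/4)
C = M + t·(U−M) with t = 8/9, so MC:CU = 8/9:1/9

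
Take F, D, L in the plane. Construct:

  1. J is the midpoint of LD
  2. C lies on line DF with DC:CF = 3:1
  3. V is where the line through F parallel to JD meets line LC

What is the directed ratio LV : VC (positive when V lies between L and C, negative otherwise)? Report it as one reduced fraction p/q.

LV:VC = -4

Assign F = (0, 0), D = (1, 0), L = (0, 1) — the answer is frame-independent, so this choice is without loss of generality.
1. J is the midpoint of LD ⇒ J = (1/2, 1/2)
2. C lies on line DF with DC:CF = 3:1 ⇒ C = (1/4, 0)
3. V is where the line through F parallel to JD meets line LC ⇒ V = (1/3, -1/3)
V = L + t·(C−L) with t = 4/3, so LV:VC = t:(1−t) = 4/3:-1/3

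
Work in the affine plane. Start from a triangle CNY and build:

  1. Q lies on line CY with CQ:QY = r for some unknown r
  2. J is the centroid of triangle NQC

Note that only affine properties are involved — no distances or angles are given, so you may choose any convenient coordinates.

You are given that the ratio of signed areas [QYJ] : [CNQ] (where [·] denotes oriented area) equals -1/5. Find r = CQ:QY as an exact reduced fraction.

Set C = (0, 0), N = (1, 0), Y = (0, 1); any affine frame gives the same invariant.
1. With CQ:QY = r, write λ = r/(r+1) so Q = C + λ·(Y−C); Q is affine-linear in λ
2. J is the centroid of triangle NQC ⇒ J is an affine combination of earlier points and hence also affine-linear in λ
Every point depending on Q is an affine combination of Q and λ-independent points, so each such coordinate is linear in λ; the λ² term in each signed area is a multiple of (Y−C)×(Y−C) = 0, so 2·[QYJ] and 2·[CNQ] are each linear in λ. Evaluating at λ=0 and λ=1:
  2·[QYJ] = 1/3·λ − 1/3,   2·[CNQ] = λ
So [QYJ]:[CNQ] = (1/3·λ − 1/3) / (λ). Setting this equal to -1/5:
  1/3·λ − 1/3 = -1/5·(λ)  ⇒  λ = 5/8
Then r = λ/(1−λ) = (5/8)/(3/8) = 5/3. Check: with r = 5/3, Q = (0, 5/8) and [QYJ]:[CNQ] = -1/5 as required.

r = 5/3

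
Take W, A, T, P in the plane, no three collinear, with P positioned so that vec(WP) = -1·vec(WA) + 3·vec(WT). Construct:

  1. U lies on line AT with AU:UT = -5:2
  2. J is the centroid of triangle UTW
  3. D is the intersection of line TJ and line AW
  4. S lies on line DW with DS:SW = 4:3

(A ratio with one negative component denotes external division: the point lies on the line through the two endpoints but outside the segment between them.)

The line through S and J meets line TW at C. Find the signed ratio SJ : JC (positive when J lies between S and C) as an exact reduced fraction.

SJ:JC = 20/7

Work in coordinates with W = (0, 0), A = (1, 0), T = (0, 1), P = (-1, 3).
1. U lies on line AT with AU:UT = -5:2 ⇒ U = (-2/3, 5/3)
2. J is the centroid of triangle UTW ⇒ J = (-2/9, 8/9)
3. D is the intersection of line TJ and line AW ⇒ D = (-2, 0)
4. S lies on line DW with DS:SW = 4:3 ⇒ S = (-6/7, 0)
line SJ meets TW at C = (0, 6/5)
J = S + t·(C−S) with t = 20/27, so SJ:JC = 20/27:7/27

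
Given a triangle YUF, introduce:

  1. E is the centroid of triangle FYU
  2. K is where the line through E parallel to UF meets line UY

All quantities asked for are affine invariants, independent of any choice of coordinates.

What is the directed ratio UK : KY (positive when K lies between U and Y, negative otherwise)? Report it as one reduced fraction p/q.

UK:KY = 1/2

Assign Y = (0, 0), U = (1, 0), F = (0, 1) — the answer is frame-independent, so this choice is without loss of generality.
1. E is the centroid of triangle FYU ⇒ E = (1/3, 1/3)
2. K is where the line through E parallel to UF meets line UY ⇒ K = (2/3, 0)
K = U + t·(Y−U) with t = 1/3, so UK:KY = t:(1−t) = 1/3:2/3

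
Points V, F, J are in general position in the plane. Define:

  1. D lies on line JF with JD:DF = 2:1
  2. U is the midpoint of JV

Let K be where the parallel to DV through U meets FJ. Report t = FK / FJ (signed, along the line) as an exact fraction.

Choose coordinates V = (0, 0), F = (1, 0), J = (0, 1).
1. D lies on line JF with JD:DF = 2:1 ⇒ D = (2/3, 1/3)
2. U is the midpoint of JV ⇒ U = (0, 1/2)
through U parallel to DV: direction (-2/3, -1/3); meets FJ at K = (1/3, 2/3)
K = F + t·(J−F) with t = 2/3

t = 2/3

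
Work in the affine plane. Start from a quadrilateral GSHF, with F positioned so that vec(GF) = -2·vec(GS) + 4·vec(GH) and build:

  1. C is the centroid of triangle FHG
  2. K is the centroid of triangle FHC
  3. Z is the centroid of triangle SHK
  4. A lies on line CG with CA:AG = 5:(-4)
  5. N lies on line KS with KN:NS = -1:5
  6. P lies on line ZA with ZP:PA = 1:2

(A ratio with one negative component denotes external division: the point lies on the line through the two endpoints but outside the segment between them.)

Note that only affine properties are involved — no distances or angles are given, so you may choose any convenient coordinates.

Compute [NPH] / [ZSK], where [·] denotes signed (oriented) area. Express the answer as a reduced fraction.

[NPH]:[ZSK] = 193/12

Choose coordinates G = (0, 0), S = (1, 0), H = (0, 1), F = (-2, 4).
1. C is the centroid of triangle FHG ⇒ C = (-2/3, 5/3)
2. K is the centroid of triangle FHC ⇒ K = (-8/9, 20/9)
3. Z is the centroid of triangle SHK ⇒ Z = (1/27, 29/27)
4. A lies on line CG with CA:AG = 5:(-4) ⇒ A = (8/3, -20/3)
5. N lies on line KS with KN:NS = -1:5 ⇒ N = (-49/36, 25/9)
6. P lies on line ZA with ZP:PA = 1:2 ⇒ P = (74/81, -122/81)
2·[NPH] = 193/108, 2·[ZSK] = 1/9
[NPH]:[ZSK] = 193/108:1/9 = 193/12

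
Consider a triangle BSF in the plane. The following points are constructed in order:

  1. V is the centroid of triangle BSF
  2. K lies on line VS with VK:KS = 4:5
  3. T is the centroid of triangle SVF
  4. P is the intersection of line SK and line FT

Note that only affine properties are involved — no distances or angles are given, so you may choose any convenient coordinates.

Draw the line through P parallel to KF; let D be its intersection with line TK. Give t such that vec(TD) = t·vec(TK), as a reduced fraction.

t = -1/2

Set B = (0, 0), S = (1, 0), F = (0, 1); any affine frame gives the same invariant.
1. V is the centroid of triangle BSF ⇒ V = (1/3, 1/3)
2. K lies on line VS with VK:KS = 4:5 ⇒ K = (17/27, 5/27)
3. T is the centroid of triangle SVF ⇒ T = (4/9, 4/9)
4. P is the intersection of line SK and line FT ⇒ P = (2/3, 1/6)
through P parallel to KF: direction (-17/27, 22/27); meets TK at D = (19/54, 31/54)
D = T + t·(K−T) with t = -1/2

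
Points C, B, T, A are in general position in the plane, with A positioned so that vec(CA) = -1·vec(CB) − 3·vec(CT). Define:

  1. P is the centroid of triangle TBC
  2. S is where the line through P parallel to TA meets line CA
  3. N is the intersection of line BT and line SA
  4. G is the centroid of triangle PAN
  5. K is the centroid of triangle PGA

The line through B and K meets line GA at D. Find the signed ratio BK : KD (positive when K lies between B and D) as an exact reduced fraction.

Work in coordinates with C = (0, 0), B = (1, 0), T = (0, 1), A = (-1, -3).
1. P is the centroid of triangle TBC ⇒ P = (1/3, 1/3)
2. S is where the line through P parallel to TA meets line CA ⇒ S = (1, 3)
3. N is the intersection of line BT and line SA ⇒ N = (1/4, 3/4)
4. G is the centroid of triangle PAN ⇒ G = (-5/36, -23/36)
5. K is the centroid of triangle PGA ⇒ K = (-29/108, -119/108)
line BK meets GA at D = (-2593/7956, -539/468)
K = B + t·(D−B) with t = 221/231, so BK:KD = 221/231:10/231

BK:KD = 221/10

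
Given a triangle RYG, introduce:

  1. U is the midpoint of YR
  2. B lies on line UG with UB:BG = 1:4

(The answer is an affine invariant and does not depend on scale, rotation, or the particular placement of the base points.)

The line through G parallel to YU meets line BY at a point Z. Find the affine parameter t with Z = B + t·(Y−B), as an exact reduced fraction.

Choose coordinates R = (0, 0), Y = (1, 0), G = (0, 1).
1. U is the midpoint of YR ⇒ U = (1/2, 0)
2. B lies on line UG with UB:BG = 1:4 ⇒ B = (2/5, 1/5)
through G parallel to YU: direction (-1/2, 0); meets BY at Z = (-2, 1)
Z = B + t·(Y−B) with t = -4

t = -4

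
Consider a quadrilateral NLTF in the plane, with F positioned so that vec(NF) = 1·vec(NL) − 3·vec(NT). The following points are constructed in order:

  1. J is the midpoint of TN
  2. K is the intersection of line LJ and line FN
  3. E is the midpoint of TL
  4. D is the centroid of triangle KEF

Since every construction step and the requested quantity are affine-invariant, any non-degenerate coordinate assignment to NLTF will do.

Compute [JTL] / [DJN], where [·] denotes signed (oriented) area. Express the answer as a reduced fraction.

Choose coordinates N = (0, 0), L = (1, 0), T = (0, 1), F = (1, -3).
1. J is the midpoint of TN ⇒ J = (0, 1/2)
2. K is the intersection of line LJ and line FN ⇒ K = (-1/5, 3/5)
3. E is the midpoint of TL ⇒ E = (1/2, 1/2)
4. D is the centroid of triangle KEF ⇒ D = (13/30, -19/30)
2·[JTL] = -1/2, 2·[DJN] = 13/60
[JTL]:[DJN] = -1/2:13/60 = -30/13

[JTL]:[DJN] = -30/13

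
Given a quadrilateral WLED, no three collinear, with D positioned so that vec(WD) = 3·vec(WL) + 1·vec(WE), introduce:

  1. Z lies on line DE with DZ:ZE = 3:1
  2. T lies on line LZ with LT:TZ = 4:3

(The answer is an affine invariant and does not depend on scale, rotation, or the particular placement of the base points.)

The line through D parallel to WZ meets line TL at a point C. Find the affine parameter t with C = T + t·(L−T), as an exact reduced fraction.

t = 51/16

Assign W = (0, 0), L = (1, 0), E = (0, 1), D = (3, 1) — the answer is frame-independent, so this choice is without loss of generality.
1. Z lies on line DE with DZ:ZE = 3:1 ⇒ Z = (3/4, 1)
2. T lies on line LZ with LT:TZ = 4:3 ⇒ T = (6/7, 4/7)
through D parallel to WZ: direction (3/4, 1); meets TL at C = (21/16, -5/4)
C = T + t·(L−T) with t = 51/16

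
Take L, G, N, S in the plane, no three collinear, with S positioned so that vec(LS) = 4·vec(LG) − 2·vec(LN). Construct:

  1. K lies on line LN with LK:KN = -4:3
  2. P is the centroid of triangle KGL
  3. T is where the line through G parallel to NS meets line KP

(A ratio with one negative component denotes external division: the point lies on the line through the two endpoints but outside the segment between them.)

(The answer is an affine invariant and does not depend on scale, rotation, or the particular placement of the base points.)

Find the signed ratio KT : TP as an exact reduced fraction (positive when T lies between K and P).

KT:TP = -39/10

Choose coordinates L = (0, 0), G = (1, 0), N = (0, 1), S = (4, -2).
1. K lies on line LN with LK:KN = -4:3 ⇒ K = (0, 4)
2. P is the centroid of triangle KGL ⇒ P = (1/3, 4/3)
3. T is where the line through G parallel to NS meets line KP ⇒ T = (13/29, 12/29)
T = K + t·(P−K) with t = 39/29, so KT:TP = t:(1−t) = 39/29:-10/29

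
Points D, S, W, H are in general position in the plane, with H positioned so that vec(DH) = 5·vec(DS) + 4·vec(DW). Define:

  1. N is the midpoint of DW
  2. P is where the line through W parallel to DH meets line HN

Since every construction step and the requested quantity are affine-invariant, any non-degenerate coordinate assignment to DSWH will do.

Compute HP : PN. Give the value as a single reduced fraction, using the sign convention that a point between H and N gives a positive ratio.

Choose coordinates D = (0, 0), S = (1, 0), W = (0, 1), H = (5, 4).
1. N is the midpoint of DW ⇒ N = (0, 1/2)
2. P is where the line through W parallel to DH meets line HN ⇒ P = (-5, -3)
P = H + t·(N−H) with t = 2, so HP:PN = t:(1−t) = 2:-1

HP:PN = -2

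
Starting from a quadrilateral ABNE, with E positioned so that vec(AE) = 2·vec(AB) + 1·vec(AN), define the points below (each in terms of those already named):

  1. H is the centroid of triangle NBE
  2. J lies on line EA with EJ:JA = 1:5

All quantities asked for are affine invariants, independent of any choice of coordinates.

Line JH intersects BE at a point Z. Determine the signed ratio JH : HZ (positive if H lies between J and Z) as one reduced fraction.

Work in coordinates with A = (0, 0), B = (1, 0), N = (0, 1), E = (2, 1).
1. H is the centroid of triangle NBE ⇒ H = (1, 2/3)
2. J lies on line EA with EJ:JA = 1:5 ⇒ J = (5/3, 5/6)
line JH meets BE at Z = (17/9, 8/9)
H = J + t·(Z−J) with t = -3, so JH:HZ = -3:4

JH:HZ = -3/4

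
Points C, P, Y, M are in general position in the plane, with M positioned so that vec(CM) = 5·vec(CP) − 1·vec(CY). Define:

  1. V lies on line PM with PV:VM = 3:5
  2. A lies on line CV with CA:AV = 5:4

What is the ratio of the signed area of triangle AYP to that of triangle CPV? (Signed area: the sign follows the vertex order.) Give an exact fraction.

Set C = (0, 0), P = (1, 0), Y = (0, 1), M = (5, -1); any affine frame gives the same invariant.
1. V lies on line PM with PV:VM = 3:5 ⇒ V = (5/2, -3/8)
2. A lies on line CV with CA:AV = 5:4 ⇒ A = (25/18, -5/24)
2·[AYP] = 13/72, 2·[CPV] = -3/8
[AYP]:[CPV] = 13/72:-3/8 = -13/27

[AYP]:[CPV] = -13/27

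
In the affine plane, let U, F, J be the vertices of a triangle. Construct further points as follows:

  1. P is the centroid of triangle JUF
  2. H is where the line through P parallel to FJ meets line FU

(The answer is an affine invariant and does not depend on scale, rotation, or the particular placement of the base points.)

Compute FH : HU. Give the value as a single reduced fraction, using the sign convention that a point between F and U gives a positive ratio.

FH:HU = 1/2

Choose coordinates U = (0, 0), F = (1, 0), J = (0, 1).
1. P is the centroid of triangle JUF ⇒ P = (1/3, 1/3)
2. H is where the line through P parallel to FJ meets line FU ⇒ H = (2/3, 0)
H = F + t·(U−F) with t = 1/3, so FH:HU = t:(1−t) = 1/3:2/3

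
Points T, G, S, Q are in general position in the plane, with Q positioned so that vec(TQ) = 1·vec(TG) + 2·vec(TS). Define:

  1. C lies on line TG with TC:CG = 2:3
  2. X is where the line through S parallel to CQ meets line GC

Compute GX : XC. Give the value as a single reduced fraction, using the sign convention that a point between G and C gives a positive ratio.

GX:XC = -13/7

Work in coordinates with T = (0, 0), G = (1, 0), S = (0, 1), Q = (1, 2).
1. C lies on line TG with TC:CG = 2:3 ⇒ C = (2/5, 0)
2. X is where the line through S parallel to CQ meets line GC ⇒ X = (-3/10, 0)
X = G + t·(C−G) with t = 13/6, so GX:XC = t:(1−t) = 13/6:-7/6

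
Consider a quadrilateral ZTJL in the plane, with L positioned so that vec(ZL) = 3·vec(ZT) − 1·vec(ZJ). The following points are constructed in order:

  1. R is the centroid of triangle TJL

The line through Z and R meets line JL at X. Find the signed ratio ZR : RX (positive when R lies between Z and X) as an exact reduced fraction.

Work in coordinates with Z = (0, 0), T = (1, 0), J = (0, 1), L = (3, -1).
1. R is the centroid of triangle TJL ⇒ R = (4/3, 0)
line ZR meets JL at X = (3/2, 0)
R = Z + t·(X−Z) with t = 8/9, so ZR:RX = 8/9:1/9

ZR:RX = 8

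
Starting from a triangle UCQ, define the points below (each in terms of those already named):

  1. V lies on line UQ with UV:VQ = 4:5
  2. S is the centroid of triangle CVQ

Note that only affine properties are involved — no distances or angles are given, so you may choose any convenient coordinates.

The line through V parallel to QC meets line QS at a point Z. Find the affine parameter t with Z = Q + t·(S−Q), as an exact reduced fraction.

t = 3

Set U = (0, 0), C = (1, 0), Q = (0, 1); any affine frame gives the same invariant.
1. V lies on line UQ with UV:VQ = 4:5 ⇒ V = (0, 4/9)
2. S is the centroid of triangle CVQ ⇒ S = (1/3, 13/27)
through V parallel to QC: direction (1, -1); meets QS at Z = (1, -5/9)
Z = Q + t·(S−Q) with t = 3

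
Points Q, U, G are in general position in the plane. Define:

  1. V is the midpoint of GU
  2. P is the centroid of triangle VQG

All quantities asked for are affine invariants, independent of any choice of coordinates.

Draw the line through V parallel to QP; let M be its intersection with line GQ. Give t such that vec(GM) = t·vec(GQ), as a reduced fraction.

Choose coordinates Q = (0, 0), U = (1, 0), G = (0, 1).
1. V is the midpoint of GU ⇒ V = (1/2, 1/2)
2. P is the centroid of triangle VQG ⇒ P = (1/6, 1/2)
through V parallel to QP: direction (1/6, 1/2); meets GQ at M = (0, -1)
M = G + t·(Q−G) with t = 2

t = 2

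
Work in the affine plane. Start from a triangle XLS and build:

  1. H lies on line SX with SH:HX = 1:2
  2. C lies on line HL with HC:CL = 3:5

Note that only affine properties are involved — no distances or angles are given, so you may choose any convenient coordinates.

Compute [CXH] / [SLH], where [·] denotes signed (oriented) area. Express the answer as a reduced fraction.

[CXH]:[SLH] = 3/4

Choose coordinates X = (0, 0), L = (1, 0), S = (0, 1).
1. H lies on line SX with SH:HX = 1:2 ⇒ H = (0, 2/3)
2. C lies on line HL with HC:CL = 3:5 ⇒ C = (3/8, 5/12)
2·[CXH] = -1/4, 2·[SLH] = -1/3
[CXH]:[SLH] = -1/4:-1/3 = 3/4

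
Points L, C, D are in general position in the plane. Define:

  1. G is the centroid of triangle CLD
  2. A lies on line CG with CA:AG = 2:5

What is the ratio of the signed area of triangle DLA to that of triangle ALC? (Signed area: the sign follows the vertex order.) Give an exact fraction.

Set L = (0, 0), C = (1, 0), D = (0, 1); any affine frame gives the same invariant.
1. G is the centroid of triangle CLD ⇒ G = (1/3, 1/3)
2. A lies on line CG with CA:AG = 2:5 ⇒ A = (17/21, 2/21)
2·[DLA] = 17/21, 2·[ALC] = 2/21
[DLA]:[ALC] = 17/21:2/21 = 17/2

[DLA]:[ALC] = 17/2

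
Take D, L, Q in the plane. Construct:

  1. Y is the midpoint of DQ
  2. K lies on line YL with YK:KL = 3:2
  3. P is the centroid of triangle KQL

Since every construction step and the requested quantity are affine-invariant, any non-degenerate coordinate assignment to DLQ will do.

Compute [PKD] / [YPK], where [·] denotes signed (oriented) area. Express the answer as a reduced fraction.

[PKD]:[YPK] = 4/3

Choose coordinates D = (0, 0), L = (1, 0), Q = (0, 1).
1. Y is the midpoint of DQ ⇒ Y = (0, 1/2)
2. K lies on line YL with YK:KL = 3:2 ⇒ K = (3/5, 1/5)
3. P is the centroid of triangle KQL ⇒ P = (8/15, 2/5)
2·[PKD] = -2/15, 2·[YPK] = -1/10
[PKD]:[YPK] = -2/15:-1/10 = 4/3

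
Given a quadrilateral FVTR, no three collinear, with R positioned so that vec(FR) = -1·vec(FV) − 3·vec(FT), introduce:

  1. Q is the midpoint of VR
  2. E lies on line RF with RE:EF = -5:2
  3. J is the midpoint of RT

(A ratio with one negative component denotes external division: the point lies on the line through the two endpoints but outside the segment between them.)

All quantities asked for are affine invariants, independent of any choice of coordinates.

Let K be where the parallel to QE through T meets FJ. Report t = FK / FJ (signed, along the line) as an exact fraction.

t = 8/13

Assign F = (0, 0), V = (1, 0), T = (0, 1), R = (-1, -3) — the answer is frame-independent, so this choice is without loss of generality.
1. Q is the midpoint of VR ⇒ Q = (0, -3/2)
2. E lies on line RF with RE:EF = -5:2 ⇒ E = (2/3, 2)
3. J is the midpoint of RT ⇒ J = (-1/2, -1)
through T parallel to QE: direction (2/3, 7/2); meets FJ at K = (-4/13, -8/13)
K = F + t·(J−F) with t = 8/13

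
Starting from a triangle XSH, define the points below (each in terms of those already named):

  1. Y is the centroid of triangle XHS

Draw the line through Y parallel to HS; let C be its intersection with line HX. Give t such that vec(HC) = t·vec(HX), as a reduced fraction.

Choose coordinates X = (0, 0), S = (1, 0), H = (0, 1).
1. Y is the centroid of triangle XHS ⇒ Y = (1/3, 1/3)
through Y parallel to HS: direction (1, -1); meets HX at C = (0, 2/3)
C = H + t·(X−H) with t = 1/3

t = 1/3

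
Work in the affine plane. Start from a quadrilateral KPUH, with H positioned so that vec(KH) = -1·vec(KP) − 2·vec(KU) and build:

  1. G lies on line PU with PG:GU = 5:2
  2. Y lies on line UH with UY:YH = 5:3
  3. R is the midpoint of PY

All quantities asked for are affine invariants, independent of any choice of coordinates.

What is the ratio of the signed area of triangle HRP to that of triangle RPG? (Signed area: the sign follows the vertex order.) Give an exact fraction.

Work in coordinates with K = (0, 0), P = (1, 0), U = (0, 1), H = (-1, -2).
1. G lies on line PU with PG:GU = 5:2 ⇒ G = (2/7, 5/7)
2. Y lies on line UH with UY:YH = 5:3 ⇒ Y = (-5/8, -7/8)
3. R is the midpoint of PY ⇒ R = (3/16, -7/16)
2·[HRP] = -3/4, 2·[RPG] = 25/28
[HRP]:[RPG] = -3/4:25/28 = -21/25

[HRP]:[RPG] = -21/25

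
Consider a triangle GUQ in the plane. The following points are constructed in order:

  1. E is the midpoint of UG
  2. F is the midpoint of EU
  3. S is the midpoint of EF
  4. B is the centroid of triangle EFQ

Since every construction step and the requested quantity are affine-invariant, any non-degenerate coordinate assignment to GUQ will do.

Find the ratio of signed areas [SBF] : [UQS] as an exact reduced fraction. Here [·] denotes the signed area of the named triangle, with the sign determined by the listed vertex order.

[SBF]:[UQS] = -1/9

Work in coordinates with G = (0, 0), U = (1, 0), Q = (0, 1).
1. E is the midpoint of UG ⇒ E = (1/2, 0)
2. F is the midpoint of EU ⇒ F = (3/4, 0)
3. S is the midpoint of EF ⇒ S = (5/8, 0)
4. B is the centroid of triangle EFQ ⇒ B = (5/12, 1/3)
2·[SBF] = -1/24, 2·[UQS] = 3/8
[SBF]:[UQS] = -1/24:3/8 = -1/9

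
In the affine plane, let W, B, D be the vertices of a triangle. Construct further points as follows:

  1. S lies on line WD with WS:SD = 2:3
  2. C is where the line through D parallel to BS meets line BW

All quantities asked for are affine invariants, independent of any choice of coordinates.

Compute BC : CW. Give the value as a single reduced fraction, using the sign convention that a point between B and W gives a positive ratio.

BC:CW = -3/5

Choose coordinates W = (0, 0), B = (1, 0), D = (0, 1).
1. S lies on line WD with WS:SD = 2:3 ⇒ S = (0, 2/5)
2. C is where the line through D parallel to BS meets line BW ⇒ C = (5/2, 0)
C = B + t·(W−B) with t = -3/2, so BC:CW = t:(1−t) = -3/2:5/2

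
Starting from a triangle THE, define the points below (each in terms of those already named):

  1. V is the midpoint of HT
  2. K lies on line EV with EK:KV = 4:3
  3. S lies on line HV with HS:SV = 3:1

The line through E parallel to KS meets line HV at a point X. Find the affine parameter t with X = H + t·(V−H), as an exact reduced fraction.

Work in coordinates with T = (0, 0), H = (1, 0), E = (0, 1).
1. V is the midpoint of HT ⇒ V = (1/2, 0)
2. K lies on line EV with EK:KV = 4:3 ⇒ K = (2/7, 3/7)
3. S lies on line HV with HS:SV = 3:1 ⇒ S = (5/8, 0)
through E parallel to KS: direction (19/56, -3/7); meets HV at X = (19/24, 0)
X = H + t·(V−H) with t = 5/12

t = 5/12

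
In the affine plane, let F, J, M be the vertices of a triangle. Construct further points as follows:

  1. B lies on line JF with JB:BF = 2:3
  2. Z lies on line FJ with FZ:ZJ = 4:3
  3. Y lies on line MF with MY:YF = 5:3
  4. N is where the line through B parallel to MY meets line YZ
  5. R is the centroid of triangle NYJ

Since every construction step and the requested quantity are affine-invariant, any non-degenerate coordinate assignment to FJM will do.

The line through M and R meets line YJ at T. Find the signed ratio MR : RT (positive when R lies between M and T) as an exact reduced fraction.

MR:RT = -109/9

Assign F = (0, 0), J = (1, 0), M = (0, 1) — the answer is frame-independent, so this choice is without loss of generality.
1. B lies on line JF with JB:BF = 2:3 ⇒ B = (3/5, 0)
2. Z lies on line FJ with FZ:ZJ = 4:3 ⇒ Z = (4/7, 0)
3. Y lies on line MF with MY:YF = 5:3 ⇒ Y = (0, 3/8)
4. N is where the line through B parallel to MY meets line YZ ⇒ N = (3/5, -3/160)
5. R is the centroid of triangle NYJ ⇒ R = (8/15, 19/160)
line MR meets YJ at T = (160/327, 167/872)
R = M + t·(T−M) with t = 109/100, so MR:RT = 109/100:-9/100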